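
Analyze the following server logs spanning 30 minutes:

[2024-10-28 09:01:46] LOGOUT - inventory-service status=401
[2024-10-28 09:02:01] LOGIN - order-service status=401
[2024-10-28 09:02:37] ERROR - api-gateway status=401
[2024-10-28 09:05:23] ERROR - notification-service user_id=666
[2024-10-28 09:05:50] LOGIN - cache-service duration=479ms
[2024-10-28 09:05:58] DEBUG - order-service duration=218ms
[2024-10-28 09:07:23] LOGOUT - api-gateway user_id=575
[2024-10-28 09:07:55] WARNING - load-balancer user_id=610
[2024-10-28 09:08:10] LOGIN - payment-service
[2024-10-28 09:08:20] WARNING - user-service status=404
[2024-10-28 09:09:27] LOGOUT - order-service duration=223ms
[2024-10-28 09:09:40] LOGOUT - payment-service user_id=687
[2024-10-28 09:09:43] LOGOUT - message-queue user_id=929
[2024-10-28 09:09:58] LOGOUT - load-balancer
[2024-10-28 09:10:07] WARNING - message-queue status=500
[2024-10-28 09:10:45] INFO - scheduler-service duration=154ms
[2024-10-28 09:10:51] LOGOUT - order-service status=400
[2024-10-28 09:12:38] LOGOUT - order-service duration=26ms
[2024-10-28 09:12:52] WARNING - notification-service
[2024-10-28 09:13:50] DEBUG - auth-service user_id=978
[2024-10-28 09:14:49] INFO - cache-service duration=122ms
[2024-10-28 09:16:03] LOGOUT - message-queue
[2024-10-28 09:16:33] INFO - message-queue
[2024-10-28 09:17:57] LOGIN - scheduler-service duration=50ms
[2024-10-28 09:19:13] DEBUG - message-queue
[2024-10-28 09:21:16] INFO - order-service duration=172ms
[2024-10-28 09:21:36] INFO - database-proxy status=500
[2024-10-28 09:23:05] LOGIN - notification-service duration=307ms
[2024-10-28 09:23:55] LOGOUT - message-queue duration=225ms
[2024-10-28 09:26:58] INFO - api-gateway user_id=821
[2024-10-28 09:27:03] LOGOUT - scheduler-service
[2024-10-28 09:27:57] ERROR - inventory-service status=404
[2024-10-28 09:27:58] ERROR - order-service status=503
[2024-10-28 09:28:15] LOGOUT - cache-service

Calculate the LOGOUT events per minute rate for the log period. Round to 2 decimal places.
0.4

To calculate the rate:

1. Count total LOGOUT events: 12
2. Total time period: 30 minutes
3. Rate = 12 / 30 = 0.4 events per minute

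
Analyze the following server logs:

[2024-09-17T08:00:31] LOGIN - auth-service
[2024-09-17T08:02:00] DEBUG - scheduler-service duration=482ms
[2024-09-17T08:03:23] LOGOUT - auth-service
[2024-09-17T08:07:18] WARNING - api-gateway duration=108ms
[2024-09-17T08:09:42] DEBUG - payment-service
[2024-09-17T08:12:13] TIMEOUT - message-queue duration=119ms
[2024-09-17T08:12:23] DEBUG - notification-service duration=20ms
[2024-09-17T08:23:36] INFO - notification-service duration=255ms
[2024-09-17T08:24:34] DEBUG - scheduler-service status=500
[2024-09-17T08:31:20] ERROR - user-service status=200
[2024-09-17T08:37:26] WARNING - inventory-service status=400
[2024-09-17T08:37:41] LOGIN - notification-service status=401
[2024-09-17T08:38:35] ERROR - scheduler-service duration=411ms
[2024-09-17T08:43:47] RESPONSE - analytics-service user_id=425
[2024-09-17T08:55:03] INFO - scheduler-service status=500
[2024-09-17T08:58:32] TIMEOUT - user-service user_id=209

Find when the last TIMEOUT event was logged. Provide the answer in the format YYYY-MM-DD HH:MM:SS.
2024-09-17 08:58:32

To find the last event:

1. Filter for all TIMEOUT events
2. Sort by timestamp
3. Select the last one
4. Timestamp: 2024-09-17 08:58:32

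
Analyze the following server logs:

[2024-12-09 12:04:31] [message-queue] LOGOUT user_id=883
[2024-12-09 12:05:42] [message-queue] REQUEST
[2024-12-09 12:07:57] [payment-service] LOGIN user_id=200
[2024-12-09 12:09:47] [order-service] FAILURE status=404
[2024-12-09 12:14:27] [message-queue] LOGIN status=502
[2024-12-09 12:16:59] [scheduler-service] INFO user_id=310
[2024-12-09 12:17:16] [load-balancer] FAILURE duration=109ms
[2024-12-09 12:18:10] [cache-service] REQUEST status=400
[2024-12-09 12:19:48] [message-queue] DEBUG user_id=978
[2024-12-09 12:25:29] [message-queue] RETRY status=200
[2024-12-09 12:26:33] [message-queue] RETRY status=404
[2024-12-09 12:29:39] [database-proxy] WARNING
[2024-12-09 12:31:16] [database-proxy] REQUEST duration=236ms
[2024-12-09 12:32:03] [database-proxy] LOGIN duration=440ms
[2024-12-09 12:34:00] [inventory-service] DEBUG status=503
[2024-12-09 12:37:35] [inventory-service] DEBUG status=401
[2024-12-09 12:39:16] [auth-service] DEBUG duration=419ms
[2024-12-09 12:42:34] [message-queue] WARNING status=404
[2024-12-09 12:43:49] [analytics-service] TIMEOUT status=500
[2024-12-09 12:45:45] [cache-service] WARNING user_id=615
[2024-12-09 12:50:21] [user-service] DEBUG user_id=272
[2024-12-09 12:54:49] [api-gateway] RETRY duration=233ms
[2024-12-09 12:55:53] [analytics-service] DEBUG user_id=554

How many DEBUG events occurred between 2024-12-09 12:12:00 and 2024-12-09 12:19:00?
0

To count events in the time window:

1. Window boundaries: 2024-12-09 12:12:00 to 2024-12-09 12:19:00
2. Filter for DEBUG events within this window
3. Count matching events: 0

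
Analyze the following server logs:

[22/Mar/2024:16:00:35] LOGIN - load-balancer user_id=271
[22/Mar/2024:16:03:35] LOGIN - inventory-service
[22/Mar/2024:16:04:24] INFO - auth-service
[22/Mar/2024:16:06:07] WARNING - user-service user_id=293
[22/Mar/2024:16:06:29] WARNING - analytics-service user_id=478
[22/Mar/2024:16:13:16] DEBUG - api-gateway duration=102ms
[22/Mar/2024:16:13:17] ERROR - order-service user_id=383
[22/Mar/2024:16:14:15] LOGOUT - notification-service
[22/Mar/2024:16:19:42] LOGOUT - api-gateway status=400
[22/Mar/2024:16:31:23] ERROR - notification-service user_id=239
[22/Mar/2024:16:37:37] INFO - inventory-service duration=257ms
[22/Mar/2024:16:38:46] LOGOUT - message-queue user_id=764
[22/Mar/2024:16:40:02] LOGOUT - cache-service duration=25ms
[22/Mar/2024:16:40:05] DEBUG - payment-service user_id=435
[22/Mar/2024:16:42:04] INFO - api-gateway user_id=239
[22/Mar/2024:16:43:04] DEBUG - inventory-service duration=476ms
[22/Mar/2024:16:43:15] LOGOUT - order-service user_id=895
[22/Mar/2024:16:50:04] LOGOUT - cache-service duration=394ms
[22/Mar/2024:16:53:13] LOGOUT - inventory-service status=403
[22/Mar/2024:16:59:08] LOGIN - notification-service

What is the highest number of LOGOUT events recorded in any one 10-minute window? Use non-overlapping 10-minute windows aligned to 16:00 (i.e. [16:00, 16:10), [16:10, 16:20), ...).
2

To find the burst window:

1. Divide the log period into non-overlapping 10-minute windows starting at 16:00
2. Count LOGOUT events in each window
3. Find the window with maximum count
4. Maximum events in a window: 2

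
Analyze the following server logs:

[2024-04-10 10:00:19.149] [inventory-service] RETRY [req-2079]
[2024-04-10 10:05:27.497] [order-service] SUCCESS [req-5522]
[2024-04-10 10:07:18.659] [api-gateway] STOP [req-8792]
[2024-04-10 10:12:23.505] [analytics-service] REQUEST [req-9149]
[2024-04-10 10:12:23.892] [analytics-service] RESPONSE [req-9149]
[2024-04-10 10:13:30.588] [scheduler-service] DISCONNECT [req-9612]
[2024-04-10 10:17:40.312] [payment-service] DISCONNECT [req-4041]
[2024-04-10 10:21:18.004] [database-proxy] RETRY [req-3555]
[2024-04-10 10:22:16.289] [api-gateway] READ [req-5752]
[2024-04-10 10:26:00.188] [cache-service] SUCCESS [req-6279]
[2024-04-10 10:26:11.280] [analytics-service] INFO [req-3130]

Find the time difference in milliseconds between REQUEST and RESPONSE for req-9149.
387

To calculate latency:

1. Find REQUEST with id req-9149: 2024-04-10 10:12:23.505
2. Find RESPONSE with id req-9149: 2024-04-10 10:12:23.892
3. Latency: 2024-04-10 10:12:23.892 - 2024-04-10 10:12:23.505 = 387ms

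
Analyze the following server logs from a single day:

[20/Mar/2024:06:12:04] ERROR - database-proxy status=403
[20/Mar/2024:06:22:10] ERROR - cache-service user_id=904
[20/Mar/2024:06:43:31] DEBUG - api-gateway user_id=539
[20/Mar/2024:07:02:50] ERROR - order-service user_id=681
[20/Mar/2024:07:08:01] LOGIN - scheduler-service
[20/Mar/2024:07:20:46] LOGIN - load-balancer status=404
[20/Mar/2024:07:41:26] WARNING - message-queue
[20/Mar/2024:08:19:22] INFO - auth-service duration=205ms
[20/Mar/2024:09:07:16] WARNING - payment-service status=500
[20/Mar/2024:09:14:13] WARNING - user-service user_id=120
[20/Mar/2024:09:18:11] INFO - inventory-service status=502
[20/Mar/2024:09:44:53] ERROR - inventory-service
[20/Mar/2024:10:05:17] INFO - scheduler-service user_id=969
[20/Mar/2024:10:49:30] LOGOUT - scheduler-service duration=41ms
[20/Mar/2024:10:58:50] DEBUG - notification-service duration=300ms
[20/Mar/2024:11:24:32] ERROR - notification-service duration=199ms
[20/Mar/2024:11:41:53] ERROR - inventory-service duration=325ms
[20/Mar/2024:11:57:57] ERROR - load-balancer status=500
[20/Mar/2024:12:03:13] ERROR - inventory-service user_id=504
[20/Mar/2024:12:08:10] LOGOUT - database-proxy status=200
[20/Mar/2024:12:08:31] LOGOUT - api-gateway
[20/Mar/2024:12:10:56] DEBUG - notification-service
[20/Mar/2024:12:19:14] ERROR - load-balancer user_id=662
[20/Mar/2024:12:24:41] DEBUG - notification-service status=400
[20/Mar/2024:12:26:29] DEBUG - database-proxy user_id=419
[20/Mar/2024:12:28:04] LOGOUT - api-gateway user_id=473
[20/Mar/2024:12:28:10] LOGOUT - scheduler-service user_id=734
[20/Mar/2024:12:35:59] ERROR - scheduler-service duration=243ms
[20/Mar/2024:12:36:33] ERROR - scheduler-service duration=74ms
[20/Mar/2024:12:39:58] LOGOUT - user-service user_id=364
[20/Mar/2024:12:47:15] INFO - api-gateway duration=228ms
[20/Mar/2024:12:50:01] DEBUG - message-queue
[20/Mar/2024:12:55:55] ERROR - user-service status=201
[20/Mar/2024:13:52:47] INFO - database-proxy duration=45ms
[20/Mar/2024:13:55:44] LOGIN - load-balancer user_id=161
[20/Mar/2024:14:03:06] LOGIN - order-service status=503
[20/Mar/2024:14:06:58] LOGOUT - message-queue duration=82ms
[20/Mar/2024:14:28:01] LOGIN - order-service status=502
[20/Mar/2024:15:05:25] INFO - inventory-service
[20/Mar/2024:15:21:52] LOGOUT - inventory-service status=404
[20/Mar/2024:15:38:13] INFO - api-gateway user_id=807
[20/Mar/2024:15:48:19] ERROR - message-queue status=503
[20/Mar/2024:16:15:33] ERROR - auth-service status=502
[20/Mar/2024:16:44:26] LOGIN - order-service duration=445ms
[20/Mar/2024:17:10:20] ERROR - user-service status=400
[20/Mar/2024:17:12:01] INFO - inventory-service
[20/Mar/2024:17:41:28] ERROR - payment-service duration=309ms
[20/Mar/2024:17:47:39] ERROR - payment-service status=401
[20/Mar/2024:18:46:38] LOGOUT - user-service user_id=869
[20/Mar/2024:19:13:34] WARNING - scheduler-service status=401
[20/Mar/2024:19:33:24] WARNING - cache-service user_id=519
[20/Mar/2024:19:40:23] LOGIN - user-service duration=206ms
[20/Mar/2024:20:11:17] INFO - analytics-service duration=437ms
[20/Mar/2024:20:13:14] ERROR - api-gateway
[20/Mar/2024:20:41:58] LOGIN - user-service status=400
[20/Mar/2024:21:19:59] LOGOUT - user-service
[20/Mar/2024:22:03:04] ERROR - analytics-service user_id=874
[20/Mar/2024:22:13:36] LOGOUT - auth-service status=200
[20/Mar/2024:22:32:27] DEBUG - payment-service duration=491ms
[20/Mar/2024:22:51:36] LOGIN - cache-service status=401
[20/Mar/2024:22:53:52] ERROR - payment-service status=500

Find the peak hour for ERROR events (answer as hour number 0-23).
12

To find the peak hour:

1. Group all ERROR events by hour
2. Count events in each hour
3. Find hour with maximum count
4. Peak hour: 12 (with 5 events)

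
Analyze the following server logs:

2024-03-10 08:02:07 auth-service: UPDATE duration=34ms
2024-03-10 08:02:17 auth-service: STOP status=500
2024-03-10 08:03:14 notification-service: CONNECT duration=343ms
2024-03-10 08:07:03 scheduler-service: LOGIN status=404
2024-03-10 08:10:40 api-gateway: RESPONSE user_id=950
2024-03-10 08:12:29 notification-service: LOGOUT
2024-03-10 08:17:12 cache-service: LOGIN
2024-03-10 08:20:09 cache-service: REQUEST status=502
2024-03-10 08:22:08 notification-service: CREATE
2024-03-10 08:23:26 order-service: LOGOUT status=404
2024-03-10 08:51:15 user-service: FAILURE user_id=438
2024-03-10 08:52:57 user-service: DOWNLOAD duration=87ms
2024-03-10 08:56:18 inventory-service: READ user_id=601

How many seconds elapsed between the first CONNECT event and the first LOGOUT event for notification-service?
555

To find the time between events:

1. Locate the first CONNECT event for notification-service: 2024-03-10 08:03:14
2. Locate the first LOGOUT event for notification-service: 2024-03-10 08:12:29
3. Calculate the difference: 2024-03-10 08:12:29 - 2024-03-10 08:03:14 = 555 seconds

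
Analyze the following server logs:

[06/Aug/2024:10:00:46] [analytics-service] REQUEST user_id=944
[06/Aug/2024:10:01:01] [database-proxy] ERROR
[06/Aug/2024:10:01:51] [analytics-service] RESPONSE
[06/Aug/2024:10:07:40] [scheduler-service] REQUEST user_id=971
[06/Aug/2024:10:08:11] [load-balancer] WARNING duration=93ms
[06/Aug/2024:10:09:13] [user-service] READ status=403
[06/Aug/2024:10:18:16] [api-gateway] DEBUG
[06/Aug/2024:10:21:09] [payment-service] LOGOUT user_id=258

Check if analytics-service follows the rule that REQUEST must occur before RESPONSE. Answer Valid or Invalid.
Valid

To validate ordering:

1. Required order: REQUEST → RESPONSE
2. Rule: REQUEST must occur before RESPONSE
3. Check actual order of events for analytics-service
4. Result: Valid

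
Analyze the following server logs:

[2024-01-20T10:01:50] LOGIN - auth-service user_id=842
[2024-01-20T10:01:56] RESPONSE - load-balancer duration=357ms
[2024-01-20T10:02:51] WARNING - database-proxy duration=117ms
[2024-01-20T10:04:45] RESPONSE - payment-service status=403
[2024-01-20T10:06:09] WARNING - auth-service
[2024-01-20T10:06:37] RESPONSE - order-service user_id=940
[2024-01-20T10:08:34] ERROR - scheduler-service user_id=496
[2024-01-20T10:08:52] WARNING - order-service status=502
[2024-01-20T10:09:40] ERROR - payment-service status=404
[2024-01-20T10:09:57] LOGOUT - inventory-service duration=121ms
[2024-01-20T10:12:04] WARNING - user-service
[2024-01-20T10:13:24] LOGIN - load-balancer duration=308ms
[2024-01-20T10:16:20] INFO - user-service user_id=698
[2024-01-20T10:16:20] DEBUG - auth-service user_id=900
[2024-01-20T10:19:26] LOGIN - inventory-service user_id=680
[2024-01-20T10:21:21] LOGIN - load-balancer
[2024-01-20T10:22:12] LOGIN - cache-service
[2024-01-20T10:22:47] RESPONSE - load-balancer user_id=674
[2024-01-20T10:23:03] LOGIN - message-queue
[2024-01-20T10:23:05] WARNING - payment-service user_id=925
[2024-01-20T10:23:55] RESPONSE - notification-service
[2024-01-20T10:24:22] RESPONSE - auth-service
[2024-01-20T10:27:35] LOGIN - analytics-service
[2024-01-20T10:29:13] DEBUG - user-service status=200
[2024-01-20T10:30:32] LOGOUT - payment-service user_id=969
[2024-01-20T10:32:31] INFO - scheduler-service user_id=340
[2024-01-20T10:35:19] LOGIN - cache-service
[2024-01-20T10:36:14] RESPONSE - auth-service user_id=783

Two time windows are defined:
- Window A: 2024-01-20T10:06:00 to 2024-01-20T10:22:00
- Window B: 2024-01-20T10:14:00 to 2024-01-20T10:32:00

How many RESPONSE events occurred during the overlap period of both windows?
0

To find overlap events:

1. Window A: 2024-01-20T10:06:00 to 2024-01-20T10:22:00
2. Window B: 2024-01-20T10:14:00 to 2024-01-20T10:32:00
3. Overlap period: 2024-01-20T10:14:00 to 2024-01-20T10:22:00
4. Count RESPONSE events in overlap: 0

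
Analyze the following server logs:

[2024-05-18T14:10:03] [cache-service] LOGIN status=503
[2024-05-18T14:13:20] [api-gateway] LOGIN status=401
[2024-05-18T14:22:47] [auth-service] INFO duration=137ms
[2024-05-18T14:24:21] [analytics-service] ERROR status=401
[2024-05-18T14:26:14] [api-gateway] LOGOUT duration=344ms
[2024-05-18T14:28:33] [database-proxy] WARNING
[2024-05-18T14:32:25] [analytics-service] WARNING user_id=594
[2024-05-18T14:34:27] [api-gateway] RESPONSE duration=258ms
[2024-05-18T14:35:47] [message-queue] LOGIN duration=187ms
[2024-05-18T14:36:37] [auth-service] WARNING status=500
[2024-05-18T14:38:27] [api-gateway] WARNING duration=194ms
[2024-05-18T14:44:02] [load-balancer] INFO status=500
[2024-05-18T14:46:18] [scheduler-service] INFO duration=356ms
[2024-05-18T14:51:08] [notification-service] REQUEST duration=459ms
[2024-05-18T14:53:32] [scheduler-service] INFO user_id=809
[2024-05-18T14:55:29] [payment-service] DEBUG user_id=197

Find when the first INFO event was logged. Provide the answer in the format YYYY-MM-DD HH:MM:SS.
2024-05-18 14:22:47

To find the first event:

1. Filter for all INFO events
2. Sort by timestamp
3. Select the first one
4. Timestamp: 2024-05-18 14:22:47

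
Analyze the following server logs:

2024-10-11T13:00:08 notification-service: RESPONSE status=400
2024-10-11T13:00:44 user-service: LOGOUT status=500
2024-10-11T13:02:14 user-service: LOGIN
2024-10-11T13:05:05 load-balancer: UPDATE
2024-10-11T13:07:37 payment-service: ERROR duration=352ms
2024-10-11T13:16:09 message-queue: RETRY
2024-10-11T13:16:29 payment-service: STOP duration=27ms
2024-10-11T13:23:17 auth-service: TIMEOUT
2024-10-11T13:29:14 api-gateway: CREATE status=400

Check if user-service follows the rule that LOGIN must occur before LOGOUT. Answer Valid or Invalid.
Invalid

To validate ordering:

1. Required order: LOGIN → LOGOUT
2. Rule: LOGIN must occur before LOGOUT
3. Check actual order of events for user-service
4. Result: Invalid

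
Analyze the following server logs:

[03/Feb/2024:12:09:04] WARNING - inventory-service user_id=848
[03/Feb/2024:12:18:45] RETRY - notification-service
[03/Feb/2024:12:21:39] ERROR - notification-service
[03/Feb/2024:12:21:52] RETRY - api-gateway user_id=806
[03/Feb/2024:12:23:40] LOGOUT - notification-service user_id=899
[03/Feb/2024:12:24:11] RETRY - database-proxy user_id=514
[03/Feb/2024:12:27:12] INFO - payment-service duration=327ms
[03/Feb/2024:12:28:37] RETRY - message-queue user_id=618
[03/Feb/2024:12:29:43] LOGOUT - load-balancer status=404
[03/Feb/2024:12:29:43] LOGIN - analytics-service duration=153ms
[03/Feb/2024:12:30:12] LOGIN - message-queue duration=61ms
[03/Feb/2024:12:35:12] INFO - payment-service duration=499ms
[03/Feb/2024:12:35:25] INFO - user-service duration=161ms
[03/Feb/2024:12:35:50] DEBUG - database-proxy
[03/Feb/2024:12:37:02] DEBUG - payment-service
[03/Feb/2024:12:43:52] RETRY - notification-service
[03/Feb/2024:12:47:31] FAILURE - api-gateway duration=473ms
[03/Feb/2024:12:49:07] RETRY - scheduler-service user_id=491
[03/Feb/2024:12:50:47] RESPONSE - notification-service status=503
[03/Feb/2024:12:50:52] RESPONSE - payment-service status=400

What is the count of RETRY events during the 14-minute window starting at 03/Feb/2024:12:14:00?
3

To count events in the time window:

1. Window boundaries: 03/Feb/2024:12:14:00 to 03/Feb/2024:12:28:00
2. Filter for RETRY events within this window
3. Count matching events: 3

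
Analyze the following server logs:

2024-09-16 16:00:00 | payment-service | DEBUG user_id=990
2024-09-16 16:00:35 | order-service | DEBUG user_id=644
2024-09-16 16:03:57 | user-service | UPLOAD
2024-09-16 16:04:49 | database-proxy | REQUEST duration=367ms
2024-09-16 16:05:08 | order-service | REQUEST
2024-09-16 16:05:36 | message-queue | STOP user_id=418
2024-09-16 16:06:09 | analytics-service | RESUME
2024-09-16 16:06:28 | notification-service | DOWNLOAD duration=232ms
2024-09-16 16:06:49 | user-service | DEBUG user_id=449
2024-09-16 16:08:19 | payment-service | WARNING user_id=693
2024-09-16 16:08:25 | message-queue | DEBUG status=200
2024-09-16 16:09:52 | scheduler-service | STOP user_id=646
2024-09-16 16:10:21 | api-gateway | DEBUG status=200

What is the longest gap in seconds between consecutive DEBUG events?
374

To find the longest gap:

1. Extract all DEBUG events in chronological order
2. Calculate time differences between consecutive events
3. Find the maximum difference
4. Longest gap: 374 seconds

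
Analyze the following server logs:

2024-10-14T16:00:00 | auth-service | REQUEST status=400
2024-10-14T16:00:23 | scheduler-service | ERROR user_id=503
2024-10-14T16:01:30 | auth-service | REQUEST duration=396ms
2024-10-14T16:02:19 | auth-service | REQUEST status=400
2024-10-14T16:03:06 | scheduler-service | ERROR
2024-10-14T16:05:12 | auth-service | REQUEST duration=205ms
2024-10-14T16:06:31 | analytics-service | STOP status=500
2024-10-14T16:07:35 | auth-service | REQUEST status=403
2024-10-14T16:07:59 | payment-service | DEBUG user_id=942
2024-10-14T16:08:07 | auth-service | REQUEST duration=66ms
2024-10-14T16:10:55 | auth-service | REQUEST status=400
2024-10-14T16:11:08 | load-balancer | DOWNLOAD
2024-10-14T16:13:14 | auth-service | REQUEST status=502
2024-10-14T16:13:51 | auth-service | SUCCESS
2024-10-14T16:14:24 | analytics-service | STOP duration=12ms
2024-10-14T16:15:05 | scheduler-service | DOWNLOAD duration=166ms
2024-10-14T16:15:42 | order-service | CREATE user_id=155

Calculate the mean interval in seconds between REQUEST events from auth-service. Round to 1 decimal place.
113.4

To calculate average interval:

1. Find all REQUEST events for auth-service in order
2. Calculate time gaps between consecutive events
3. Compute mean of gaps: 794 / 7 = 113.4 seconds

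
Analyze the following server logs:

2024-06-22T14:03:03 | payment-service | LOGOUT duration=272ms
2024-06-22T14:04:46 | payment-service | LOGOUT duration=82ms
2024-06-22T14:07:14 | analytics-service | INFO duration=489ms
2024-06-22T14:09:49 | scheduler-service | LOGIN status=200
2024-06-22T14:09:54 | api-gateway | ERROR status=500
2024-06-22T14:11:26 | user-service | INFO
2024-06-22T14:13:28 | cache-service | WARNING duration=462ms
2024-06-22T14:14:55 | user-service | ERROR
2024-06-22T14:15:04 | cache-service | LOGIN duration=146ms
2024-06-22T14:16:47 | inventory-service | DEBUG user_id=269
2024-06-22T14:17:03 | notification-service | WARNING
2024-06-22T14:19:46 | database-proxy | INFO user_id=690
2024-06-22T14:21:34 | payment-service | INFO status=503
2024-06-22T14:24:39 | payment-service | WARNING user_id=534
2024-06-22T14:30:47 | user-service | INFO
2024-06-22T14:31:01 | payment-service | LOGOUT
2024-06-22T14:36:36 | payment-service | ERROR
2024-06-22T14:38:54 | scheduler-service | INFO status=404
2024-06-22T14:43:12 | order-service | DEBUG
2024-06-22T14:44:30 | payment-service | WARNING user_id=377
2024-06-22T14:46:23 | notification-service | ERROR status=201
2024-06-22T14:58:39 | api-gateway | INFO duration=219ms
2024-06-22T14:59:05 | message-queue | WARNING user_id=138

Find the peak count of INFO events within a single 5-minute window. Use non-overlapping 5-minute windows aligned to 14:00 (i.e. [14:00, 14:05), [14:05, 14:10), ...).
1

To find the burst window:

1. Divide the log period into non-overlapping 5-minute windows starting at 14:00
2. Count INFO events in each window
3. Find the window with maximum count
4. Maximum events in a window: 1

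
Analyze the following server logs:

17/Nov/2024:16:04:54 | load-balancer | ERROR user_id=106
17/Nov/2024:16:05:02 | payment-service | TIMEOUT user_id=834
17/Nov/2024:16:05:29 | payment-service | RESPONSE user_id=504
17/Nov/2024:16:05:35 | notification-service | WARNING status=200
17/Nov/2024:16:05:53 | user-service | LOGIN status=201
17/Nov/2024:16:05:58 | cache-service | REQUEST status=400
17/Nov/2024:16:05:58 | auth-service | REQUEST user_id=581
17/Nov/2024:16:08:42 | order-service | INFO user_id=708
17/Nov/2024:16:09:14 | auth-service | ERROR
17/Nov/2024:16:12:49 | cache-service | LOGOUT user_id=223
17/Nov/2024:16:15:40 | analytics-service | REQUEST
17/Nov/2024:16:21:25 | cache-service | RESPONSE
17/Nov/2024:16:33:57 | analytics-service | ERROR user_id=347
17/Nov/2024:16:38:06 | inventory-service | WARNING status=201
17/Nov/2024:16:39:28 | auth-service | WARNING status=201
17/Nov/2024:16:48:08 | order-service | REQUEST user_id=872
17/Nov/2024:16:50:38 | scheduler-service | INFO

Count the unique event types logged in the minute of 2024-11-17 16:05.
5

To count unique event types:

1. Filter events in the minute starting at 2024-11-17 16:05
2. Extract event types from matching entries
3. Count unique types: 5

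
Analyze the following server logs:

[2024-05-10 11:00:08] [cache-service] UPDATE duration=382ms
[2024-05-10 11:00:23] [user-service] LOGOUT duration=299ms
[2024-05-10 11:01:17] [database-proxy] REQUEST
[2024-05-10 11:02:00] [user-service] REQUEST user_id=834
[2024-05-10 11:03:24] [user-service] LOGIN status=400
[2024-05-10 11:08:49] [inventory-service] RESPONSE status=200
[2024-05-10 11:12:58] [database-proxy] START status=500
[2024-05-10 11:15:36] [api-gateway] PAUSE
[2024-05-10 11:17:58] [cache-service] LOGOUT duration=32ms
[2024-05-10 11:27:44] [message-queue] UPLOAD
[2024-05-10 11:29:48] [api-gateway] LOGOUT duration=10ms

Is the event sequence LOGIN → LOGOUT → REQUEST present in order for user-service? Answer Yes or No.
No

To verify sequence order:

1. Find all events in sequence LOGIN → LOGOUT → REQUEST for user-service
2. Extract their timestamps
3. Check if timestamps are in ascending order
4. Result: No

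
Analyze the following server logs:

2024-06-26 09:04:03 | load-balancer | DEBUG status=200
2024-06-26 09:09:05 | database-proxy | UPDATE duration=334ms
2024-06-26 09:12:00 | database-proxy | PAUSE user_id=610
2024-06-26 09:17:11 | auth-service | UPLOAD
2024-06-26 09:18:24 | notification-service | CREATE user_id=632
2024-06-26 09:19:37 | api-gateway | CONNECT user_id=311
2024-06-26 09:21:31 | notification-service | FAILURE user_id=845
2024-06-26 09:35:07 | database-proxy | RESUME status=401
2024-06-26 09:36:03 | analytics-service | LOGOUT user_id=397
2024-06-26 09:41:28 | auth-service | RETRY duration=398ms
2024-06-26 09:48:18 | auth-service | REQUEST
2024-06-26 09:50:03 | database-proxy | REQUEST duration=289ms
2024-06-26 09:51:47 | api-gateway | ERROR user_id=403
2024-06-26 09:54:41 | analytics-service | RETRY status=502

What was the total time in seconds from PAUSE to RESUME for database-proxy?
1387

To calculate state duration:

1. Find PAUSE event for database-proxy: 2024-06-26 09:12:00
2. Find RESUME event for database-proxy: 2024-06-26 09:35:07
3. Calculate duration: 2024-06-26 09:35:07 - 2024-06-26 09:12:00 = 1387 seconds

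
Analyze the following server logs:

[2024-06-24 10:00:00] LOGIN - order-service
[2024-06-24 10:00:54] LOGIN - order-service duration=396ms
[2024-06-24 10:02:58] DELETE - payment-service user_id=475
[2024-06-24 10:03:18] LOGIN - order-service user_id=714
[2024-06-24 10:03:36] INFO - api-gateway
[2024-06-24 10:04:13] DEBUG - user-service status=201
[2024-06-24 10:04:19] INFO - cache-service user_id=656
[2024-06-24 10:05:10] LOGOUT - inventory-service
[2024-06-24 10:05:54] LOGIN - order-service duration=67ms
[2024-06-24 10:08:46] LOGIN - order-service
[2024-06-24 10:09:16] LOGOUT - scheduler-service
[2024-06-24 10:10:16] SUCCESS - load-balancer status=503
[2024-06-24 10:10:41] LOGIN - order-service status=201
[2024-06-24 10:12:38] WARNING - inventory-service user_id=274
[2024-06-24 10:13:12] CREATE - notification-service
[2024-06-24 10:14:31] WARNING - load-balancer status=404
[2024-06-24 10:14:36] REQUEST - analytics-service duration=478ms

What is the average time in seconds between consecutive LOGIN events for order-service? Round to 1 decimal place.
128.2

To calculate average interval:

1. Find all LOGIN events for order-service in order
2. Calculate time gaps between consecutive events
3. Compute mean of gaps: 641 / 5 = 128.2 seconds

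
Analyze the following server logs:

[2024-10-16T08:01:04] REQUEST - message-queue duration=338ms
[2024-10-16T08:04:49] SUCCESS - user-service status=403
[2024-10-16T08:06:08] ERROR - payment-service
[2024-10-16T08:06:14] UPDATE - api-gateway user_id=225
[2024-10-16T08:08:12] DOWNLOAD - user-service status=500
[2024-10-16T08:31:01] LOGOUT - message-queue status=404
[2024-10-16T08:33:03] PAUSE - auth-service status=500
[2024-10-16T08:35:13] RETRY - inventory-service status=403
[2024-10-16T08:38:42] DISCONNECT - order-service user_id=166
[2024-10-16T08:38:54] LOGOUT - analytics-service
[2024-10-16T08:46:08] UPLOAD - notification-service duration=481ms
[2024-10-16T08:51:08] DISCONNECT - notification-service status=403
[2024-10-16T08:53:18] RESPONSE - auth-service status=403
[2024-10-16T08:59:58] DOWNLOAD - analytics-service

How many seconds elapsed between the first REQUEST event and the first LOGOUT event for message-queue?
1797

To find the time between events:

1. Locate the first REQUEST event for message-queue: 2024-10-16T08:01:04
2. Locate the first LOGOUT event for message-queue: 2024-10-16T08:31:01
3. Calculate the difference: 2024-10-16T08:31:01 - 2024-10-16T08:01:04 = 1797 seconds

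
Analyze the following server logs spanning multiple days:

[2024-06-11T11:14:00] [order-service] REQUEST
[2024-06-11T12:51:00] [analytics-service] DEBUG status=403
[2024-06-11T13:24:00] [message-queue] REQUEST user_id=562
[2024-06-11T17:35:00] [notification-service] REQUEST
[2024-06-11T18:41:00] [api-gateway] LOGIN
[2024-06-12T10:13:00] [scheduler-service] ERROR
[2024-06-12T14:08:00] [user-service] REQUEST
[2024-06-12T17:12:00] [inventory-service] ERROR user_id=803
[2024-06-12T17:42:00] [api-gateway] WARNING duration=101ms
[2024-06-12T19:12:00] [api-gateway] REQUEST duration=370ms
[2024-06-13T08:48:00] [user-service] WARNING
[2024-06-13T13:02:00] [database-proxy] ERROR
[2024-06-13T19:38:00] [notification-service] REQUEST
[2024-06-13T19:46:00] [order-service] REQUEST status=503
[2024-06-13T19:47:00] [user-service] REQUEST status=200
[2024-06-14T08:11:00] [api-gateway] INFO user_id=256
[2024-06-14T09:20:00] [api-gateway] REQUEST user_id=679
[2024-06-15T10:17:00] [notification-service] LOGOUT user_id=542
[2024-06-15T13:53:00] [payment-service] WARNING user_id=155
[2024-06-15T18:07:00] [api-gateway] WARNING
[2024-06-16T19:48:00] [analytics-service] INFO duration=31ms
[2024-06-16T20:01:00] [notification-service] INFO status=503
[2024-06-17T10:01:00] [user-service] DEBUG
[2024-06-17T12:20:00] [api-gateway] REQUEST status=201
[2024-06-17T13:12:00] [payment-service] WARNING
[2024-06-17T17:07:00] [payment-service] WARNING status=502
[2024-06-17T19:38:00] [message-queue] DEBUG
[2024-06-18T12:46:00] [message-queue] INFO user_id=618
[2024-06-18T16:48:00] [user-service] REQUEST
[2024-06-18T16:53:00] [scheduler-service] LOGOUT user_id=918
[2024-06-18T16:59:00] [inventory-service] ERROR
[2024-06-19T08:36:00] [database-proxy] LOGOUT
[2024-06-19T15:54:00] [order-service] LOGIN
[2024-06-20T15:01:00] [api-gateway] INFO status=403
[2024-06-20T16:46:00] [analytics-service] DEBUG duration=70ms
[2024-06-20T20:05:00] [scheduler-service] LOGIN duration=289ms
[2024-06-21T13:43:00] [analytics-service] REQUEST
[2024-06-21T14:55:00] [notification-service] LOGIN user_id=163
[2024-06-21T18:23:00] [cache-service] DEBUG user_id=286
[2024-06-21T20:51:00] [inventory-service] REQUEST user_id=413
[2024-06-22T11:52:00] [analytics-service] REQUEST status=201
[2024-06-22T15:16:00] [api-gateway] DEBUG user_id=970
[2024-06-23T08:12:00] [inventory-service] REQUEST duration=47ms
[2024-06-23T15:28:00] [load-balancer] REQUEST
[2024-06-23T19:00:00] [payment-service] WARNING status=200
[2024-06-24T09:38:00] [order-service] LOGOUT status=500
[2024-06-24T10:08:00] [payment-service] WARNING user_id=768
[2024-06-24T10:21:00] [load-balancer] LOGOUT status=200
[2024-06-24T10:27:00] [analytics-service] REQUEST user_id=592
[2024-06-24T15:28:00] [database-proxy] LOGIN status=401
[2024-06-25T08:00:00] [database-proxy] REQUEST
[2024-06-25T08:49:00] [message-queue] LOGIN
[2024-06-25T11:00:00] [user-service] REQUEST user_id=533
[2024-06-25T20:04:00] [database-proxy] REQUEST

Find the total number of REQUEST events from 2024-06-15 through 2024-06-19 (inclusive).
2

To filter by date range:

1. Date range: 2024-06-15 through 2024-06-19, both dates inclusive
2. Filter for REQUEST events whose date falls in this range
3. Count matching events: 2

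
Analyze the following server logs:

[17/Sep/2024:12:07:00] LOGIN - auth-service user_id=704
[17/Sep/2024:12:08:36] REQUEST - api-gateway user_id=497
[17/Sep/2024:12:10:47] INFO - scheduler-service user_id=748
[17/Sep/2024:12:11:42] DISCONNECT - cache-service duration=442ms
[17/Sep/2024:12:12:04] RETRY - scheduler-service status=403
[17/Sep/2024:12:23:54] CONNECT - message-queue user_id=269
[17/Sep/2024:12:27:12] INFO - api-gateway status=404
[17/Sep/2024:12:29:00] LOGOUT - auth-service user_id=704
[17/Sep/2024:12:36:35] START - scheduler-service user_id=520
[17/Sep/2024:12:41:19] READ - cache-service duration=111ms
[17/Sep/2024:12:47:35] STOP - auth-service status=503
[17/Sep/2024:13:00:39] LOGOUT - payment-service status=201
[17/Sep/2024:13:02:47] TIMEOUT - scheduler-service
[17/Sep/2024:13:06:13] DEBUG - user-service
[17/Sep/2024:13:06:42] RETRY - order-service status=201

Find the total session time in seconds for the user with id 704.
1320

To calculate session duration:

1. Find LOGIN event for user_id=704: 17/Sep/2024:12:07:00
2. Find LOGOUT event for user_id=704: 17/Sep/2024:12:29:00
3. Session duration: 17/Sep/2024:12:29:00 - 17/Sep/2024:12:07:00 = 1320 seconds (22 minutes)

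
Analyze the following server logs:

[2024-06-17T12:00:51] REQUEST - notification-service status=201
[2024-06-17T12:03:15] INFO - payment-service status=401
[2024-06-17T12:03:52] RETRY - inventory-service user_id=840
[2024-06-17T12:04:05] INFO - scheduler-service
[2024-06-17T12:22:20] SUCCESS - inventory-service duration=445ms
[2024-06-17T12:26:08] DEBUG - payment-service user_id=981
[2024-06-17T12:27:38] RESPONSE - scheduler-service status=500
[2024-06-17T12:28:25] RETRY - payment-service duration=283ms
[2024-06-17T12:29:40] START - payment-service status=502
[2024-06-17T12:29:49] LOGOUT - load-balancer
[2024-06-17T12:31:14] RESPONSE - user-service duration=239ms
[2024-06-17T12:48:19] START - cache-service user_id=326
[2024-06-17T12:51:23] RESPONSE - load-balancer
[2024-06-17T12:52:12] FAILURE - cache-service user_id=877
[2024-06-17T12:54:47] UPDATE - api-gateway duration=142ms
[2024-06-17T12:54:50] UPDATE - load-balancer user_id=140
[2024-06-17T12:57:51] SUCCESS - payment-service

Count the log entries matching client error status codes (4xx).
1

To find matching entries:

1. Pattern to match: client error status codes (4xx)
2. Scan each log entry for the pattern
3. Count matches: 1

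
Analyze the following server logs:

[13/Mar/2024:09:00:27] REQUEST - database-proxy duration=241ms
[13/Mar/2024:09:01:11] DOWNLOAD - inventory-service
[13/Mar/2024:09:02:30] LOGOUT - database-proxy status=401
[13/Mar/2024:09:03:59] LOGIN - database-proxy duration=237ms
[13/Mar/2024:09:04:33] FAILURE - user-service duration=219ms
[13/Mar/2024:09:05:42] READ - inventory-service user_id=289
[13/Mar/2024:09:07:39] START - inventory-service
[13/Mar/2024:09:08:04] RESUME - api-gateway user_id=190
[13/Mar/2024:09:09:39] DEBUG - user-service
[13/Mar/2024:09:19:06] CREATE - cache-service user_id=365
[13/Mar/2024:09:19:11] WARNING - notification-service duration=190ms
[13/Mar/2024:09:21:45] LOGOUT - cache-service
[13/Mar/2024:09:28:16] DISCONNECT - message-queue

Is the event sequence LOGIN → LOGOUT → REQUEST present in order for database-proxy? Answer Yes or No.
No

To verify sequence order:

1. Find all events in sequence LOGIN → LOGOUT → REQUEST for database-proxy
2. Extract their timestamps
3. Check if timestamps are in ascending order
4. Result: No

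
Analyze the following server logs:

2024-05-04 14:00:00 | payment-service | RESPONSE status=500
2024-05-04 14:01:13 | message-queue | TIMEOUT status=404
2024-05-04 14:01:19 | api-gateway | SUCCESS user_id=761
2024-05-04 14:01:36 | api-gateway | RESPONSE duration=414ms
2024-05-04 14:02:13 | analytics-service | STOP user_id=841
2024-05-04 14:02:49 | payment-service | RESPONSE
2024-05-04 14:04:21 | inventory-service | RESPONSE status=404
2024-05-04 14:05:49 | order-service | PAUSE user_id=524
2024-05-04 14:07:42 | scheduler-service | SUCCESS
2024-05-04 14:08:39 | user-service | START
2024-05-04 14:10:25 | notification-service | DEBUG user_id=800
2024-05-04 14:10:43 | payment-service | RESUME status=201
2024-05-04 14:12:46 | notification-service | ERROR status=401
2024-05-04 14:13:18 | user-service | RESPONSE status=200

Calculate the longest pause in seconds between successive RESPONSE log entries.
537

To find the longest gap:

1. Extract all RESPONSE events in chronological order
2. Calculate time differences between consecutive events
3. Find the maximum difference
4. Longest gap: 537 seconds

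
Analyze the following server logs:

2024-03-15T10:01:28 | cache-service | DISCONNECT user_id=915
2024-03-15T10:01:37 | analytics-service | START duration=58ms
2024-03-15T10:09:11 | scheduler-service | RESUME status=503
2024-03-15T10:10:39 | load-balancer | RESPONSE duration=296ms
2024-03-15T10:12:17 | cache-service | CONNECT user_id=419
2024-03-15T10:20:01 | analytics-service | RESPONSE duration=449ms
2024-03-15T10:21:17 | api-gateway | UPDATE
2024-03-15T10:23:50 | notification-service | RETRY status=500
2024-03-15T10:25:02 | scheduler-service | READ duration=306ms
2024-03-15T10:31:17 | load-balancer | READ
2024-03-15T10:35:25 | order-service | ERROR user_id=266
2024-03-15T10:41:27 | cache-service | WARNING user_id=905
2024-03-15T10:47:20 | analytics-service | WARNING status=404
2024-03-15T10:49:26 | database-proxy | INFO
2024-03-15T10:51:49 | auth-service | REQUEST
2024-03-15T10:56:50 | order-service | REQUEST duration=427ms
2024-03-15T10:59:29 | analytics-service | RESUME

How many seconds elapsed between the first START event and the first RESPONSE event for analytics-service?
1104

To find the time between events:

1. Locate the first START event for analytics-service: 2024-03-15T10:01:37
2. Locate the first RESPONSE event for analytics-service: 2024-03-15T10:20:01
3. Calculate the difference: 2024-03-15T10:20:01 - 2024-03-15T10:01:37 = 1104 seconds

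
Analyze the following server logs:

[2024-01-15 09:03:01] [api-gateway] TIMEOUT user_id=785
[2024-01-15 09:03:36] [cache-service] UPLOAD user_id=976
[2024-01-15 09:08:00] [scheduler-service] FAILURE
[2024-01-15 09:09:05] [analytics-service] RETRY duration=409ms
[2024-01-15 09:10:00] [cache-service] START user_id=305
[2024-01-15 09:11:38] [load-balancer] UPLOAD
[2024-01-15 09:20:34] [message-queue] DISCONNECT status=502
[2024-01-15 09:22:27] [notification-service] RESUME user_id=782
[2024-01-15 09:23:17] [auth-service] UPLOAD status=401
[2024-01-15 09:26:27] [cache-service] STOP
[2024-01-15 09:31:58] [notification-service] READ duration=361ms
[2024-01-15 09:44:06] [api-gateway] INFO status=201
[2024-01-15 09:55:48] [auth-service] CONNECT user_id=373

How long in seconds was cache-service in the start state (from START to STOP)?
987

To calculate state duration:

1. Find START event for cache-service: 2024-01-15 09:10:00
2. Find STOP event for cache-service: 2024-01-15 09:26:27
3. Calculate duration: 2024-01-15 09:26:27 - 2024-01-15 09:10:00 = 987 seconds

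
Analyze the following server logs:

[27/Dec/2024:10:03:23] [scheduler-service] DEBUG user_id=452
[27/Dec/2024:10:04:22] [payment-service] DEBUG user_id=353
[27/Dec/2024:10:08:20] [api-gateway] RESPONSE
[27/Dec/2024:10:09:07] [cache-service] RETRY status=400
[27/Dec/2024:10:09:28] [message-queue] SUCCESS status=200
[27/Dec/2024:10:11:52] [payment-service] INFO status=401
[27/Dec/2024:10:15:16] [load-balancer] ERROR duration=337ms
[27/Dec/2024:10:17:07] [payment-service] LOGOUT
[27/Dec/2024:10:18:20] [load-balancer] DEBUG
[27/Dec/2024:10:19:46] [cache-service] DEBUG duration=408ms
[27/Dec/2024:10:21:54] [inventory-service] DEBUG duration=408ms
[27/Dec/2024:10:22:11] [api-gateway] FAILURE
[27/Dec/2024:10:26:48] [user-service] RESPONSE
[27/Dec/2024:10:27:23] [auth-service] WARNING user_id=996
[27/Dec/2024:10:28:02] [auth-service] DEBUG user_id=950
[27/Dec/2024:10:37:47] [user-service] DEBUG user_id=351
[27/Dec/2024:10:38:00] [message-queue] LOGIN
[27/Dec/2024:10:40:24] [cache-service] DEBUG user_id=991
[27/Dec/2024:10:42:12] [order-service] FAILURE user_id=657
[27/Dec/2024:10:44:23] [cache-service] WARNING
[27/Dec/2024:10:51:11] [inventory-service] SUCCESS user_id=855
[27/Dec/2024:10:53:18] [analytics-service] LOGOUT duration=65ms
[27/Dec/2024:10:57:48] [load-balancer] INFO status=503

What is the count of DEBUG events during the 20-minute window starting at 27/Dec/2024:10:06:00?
3

To count events in the time window:

1. Window boundaries: 27/Dec/2024:10:06:00 to 27/Dec/2024:10:26:00
2. Filter for DEBUG events within this window
3. Count matching events: 3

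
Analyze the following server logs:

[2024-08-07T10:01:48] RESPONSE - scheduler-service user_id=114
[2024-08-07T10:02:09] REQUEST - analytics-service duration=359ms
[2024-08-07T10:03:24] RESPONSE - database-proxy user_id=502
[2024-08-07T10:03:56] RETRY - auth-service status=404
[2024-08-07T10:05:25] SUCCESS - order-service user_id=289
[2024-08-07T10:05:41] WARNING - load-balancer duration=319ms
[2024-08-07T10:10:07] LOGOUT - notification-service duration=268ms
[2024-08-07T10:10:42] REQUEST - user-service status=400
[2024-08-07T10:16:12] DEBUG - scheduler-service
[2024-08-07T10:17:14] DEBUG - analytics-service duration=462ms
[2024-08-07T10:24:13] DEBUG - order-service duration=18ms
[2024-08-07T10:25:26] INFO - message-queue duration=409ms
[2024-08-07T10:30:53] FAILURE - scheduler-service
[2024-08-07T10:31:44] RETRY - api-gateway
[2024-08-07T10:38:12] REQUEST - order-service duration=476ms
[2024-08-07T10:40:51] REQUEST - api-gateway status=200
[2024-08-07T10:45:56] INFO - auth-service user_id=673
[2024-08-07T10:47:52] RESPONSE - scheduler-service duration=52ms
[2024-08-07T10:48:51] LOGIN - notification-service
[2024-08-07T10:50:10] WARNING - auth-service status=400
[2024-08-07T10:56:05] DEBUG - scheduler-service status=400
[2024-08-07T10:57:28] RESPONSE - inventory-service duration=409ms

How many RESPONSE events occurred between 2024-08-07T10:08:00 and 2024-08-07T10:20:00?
0

To count events in the time window:

1. Window boundaries: 2024-08-07T10:08:00 to 2024-08-07T10:20:00
2. Filter for RESPONSE events within this window
3. Count matching events: 0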